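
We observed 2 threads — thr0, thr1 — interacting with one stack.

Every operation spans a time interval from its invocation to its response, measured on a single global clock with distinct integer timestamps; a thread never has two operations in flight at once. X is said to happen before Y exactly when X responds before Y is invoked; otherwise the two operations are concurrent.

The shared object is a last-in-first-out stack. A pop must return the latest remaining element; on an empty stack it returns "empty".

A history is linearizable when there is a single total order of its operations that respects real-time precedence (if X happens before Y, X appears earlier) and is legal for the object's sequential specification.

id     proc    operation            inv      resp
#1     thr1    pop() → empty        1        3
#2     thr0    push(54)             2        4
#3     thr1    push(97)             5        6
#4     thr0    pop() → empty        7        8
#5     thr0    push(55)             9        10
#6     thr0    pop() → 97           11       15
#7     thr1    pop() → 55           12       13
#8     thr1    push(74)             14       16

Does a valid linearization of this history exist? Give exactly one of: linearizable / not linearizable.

the violation lands at event 8, #4's response at time 8: events 1..7 linearize, events 1..8 do not
the 4 completed operations admit 2 real-time orders; each fails the stack replay
sample order #1, #2, #3, #4 stalls at step 4 — #4 pop() → empty has no legal effect
sample order #2, #1, #3, #4 stalls at step 2 — #1 pop() → empty has no legal effect

not linearizable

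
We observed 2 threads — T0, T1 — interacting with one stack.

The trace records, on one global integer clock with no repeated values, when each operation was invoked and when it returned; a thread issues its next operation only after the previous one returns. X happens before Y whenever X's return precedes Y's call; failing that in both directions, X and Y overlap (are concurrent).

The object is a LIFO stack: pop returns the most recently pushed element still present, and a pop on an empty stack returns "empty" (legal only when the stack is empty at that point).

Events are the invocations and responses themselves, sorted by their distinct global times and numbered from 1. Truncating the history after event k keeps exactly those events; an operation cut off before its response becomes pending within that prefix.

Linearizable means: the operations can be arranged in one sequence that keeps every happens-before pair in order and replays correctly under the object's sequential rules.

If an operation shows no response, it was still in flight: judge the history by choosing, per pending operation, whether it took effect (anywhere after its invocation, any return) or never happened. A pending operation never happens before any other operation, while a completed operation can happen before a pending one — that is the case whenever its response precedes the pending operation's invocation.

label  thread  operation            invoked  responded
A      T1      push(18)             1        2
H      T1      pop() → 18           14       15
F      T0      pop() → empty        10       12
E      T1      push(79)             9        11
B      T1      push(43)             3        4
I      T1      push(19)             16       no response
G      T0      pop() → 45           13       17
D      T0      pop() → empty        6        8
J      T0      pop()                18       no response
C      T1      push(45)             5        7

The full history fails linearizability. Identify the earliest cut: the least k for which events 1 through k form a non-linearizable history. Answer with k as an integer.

one valid order for events 1..7 is A, B, C:
step 1: A push(18) — stack <18>
step 2: B push(43) — stack <18,43>
step 3: C push(45) — stack <18,43,45>
once event 8 joins (D's response, time 8), exhaustive search finds no witness
for example A, B, C, D fails at step 4: D pop() → empty is not legal there
for example A, B, D, C fails at step 3: D pop() → empty is not legal there

8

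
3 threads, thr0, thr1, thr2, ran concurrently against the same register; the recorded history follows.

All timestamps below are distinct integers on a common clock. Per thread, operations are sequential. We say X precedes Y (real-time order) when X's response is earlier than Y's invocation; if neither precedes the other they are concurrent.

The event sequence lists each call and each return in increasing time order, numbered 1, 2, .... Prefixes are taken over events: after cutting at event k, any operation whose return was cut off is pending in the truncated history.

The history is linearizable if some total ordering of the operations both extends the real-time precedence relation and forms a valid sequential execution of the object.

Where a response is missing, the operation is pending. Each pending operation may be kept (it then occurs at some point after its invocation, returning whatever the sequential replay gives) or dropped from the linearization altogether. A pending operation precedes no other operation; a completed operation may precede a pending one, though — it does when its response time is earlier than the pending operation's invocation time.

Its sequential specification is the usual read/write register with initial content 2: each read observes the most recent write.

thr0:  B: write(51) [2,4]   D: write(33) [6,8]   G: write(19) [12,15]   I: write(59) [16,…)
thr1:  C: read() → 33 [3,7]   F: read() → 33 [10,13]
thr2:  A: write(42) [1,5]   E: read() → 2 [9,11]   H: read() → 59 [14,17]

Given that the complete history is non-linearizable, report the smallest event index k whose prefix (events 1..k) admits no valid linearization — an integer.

a valid linearization of events 1..10 exists, for instance A, B, D, C:
1. A write(42), leaving value 42
2. B write(51), leaving value 51
3. D write(33), leaving value 33
4. C read() → 33, leaving value 33
with event 11 included (E responding at time 11), all real-time-consistent orders fail
every completion of the 1 pending operation (F) was checked; none linearizes
sample order A, B, C, D, E (pending dropped) stalls at step 3 — C read() → 33 has no legal effect
sample order A, B, D, C, E (pending dropped) stalls at step 5 — E read() → 2 has no legal effect

11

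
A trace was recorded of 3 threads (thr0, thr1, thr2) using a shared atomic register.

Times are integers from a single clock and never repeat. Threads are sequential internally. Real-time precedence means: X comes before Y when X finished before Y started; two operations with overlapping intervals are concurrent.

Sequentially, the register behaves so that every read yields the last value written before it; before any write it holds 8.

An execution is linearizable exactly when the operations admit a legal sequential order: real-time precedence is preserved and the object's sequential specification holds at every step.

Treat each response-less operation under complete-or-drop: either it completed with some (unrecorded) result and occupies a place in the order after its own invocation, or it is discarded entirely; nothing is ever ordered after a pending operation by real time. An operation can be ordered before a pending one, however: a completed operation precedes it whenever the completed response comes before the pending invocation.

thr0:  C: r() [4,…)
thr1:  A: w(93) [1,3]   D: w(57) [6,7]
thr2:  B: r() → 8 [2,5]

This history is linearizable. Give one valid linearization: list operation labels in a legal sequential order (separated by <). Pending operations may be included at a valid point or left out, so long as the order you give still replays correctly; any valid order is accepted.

after step 1 (B r() → 8): value 8
after step 2 (A w(93)): value 93
after step 3 (C r() (pending, included)): value 93
after step 4 (D w(57)): value 57

B < A < C < D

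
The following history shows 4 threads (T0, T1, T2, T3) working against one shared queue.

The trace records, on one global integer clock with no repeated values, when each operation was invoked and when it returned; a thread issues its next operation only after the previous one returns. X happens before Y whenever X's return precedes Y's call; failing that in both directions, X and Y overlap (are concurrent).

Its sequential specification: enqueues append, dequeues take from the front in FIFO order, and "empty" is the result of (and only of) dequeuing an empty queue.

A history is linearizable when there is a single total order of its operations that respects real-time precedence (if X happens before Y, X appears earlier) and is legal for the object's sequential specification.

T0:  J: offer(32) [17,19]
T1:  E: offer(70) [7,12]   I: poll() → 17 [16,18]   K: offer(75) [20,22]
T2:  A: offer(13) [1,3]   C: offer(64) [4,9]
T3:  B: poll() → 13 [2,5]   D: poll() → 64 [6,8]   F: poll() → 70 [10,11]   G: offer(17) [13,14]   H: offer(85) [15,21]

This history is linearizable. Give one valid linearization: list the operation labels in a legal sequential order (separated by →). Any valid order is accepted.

step 1: A offer(13) — queue <13>
step 2: B poll() → 13 — queue <>
step 3: C offer(64) — queue <64>
step 4: D poll() → 64 — queue <>
step 5: E offer(70) — queue <70>
step 6: F poll() → 70 — queue <>
step 7: G offer(17) — queue <17>
step 8: H offer(85) — queue <17,85>
step 9: I poll() → 17 — queue <85>
step 10: J offer(32) — queue <85,32>
step 11: K offer(75) — queue <85,32,75>

A → B → C → D → E → F → G → H → I → J → K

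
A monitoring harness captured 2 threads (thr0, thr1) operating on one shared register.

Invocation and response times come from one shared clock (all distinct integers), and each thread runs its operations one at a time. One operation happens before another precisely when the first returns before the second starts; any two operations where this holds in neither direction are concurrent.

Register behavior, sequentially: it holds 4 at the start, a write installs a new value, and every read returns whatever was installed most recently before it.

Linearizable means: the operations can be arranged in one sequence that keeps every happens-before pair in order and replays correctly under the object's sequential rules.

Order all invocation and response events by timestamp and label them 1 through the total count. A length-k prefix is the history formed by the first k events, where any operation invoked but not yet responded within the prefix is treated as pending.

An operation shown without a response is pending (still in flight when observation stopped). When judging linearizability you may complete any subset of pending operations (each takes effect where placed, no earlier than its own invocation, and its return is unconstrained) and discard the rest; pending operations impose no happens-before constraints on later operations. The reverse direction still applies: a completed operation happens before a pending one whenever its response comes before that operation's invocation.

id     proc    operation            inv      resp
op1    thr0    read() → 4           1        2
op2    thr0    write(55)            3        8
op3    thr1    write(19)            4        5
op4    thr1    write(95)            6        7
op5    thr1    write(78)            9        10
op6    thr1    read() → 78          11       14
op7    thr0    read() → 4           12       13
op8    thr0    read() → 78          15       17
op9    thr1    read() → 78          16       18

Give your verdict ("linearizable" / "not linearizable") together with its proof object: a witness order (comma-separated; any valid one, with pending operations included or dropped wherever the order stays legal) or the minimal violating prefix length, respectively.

not linearizable — minimal violating prefix: 13 events

events 1..12 are fine; event 13 — the response of op7 at time 13 — makes the prefix non-linearizable
every one of the 3 real-time-consistent orders over 6 completed register ops fails the sequential spec
include/drop combinations of the 1 pending operation (op6) were all tried; none helps
sample order op1, op2, op3, op4, op5, op7 (pending dropped) stalls at step 6 — op7 read() → 4 has no legal effect
sample order op1, op3, op2, op4, op5, op7 (pending dropped) stalls at step 6 — op7 read() → 4 has no legal effect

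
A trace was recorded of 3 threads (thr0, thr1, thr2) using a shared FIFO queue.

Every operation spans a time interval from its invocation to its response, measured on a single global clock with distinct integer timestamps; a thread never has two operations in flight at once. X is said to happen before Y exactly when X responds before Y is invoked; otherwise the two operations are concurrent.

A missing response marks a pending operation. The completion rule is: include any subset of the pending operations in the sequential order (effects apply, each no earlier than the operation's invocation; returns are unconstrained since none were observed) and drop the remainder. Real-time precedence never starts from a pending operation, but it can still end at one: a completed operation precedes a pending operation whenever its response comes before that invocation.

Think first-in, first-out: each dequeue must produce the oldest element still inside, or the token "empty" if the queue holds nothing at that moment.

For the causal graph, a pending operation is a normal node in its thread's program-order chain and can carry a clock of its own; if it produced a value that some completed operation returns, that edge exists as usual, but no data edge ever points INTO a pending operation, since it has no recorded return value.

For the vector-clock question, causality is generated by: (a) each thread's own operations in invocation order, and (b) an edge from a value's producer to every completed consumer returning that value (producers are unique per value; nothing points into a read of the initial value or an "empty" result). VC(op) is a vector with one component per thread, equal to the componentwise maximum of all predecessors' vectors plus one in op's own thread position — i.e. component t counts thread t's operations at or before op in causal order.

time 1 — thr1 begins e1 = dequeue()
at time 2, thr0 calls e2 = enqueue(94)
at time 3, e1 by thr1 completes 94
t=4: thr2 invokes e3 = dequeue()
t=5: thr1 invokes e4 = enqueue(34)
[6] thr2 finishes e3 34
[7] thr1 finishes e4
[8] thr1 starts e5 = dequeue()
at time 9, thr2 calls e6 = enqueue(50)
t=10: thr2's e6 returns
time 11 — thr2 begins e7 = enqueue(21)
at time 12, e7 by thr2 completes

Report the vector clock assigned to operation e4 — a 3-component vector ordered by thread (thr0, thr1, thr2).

(1, 2, 0)

e2 (invocation 2): nothing precedes it; thr0's component alone gives (1, 0, 0)
from VC(e2)=(1, 0, 0), e1 (invoked 1) maxes components and bumps thr1 → (1, 1, 0)
from VC(e1)=(1, 1, 0), e4 (invoked 5) maxes components and bumps thr1 → (1, 2, 0)
from VC(e4)=(1, 2, 0), e3 (invoked 4) maxes components and bumps thr2 → (1, 2, 1)
from VC(e4)=(1, 2, 0), e5 (invoked 8) maxes components and bumps thr1 → (1, 3, 0)
from VC(e3)=(1, 2, 1), e6 (invoked 9) maxes components and bumps thr2 → (1, 2, 2)
from VC(e6)=(1, 2, 2), e7 (invoked 11) maxes components and bumps thr2 → (1, 2, 3)
target: VC(e4) = (1, 2, 0)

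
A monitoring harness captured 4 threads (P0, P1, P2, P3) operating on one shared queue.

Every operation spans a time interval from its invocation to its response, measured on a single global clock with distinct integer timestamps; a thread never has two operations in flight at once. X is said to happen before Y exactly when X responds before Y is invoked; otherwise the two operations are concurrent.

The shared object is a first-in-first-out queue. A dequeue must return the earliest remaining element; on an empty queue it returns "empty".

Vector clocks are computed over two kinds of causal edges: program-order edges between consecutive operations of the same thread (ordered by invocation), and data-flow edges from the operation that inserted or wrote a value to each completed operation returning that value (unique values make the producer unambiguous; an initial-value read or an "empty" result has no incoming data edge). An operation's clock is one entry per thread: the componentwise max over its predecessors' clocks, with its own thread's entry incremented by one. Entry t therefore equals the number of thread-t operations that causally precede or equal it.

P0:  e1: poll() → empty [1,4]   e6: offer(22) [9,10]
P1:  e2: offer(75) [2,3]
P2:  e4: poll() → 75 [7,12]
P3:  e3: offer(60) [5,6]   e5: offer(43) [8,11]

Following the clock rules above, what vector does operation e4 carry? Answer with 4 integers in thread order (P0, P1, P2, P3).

e3, invoked 5, has no incoming edges; only P3's bump applies → (0, 0, 0, 1)
e2, invoked 2, has no incoming edges; only P1's bump applies → (0, 1, 0, 0)
e1, invoked 1, has no incoming edges; only P0's bump applies → (1, 0, 0, 0)
e5 (invocation 8): componentwise max over VC(e3)=(0, 0, 0, 1), +1 at P3, giving (0, 0, 0, 2)
e4 (invocation 7): componentwise max over VC(e2)=(0, 1, 0, 0), +1 at P2, giving (0, 1, 1, 0)
e6 (invocation 9): componentwise max over VC(e1)=(1, 0, 0, 0), +1 at P0, giving (2, 0, 0, 0)
target: VC(e4) = (0, 1, 1, 0)

(0, 1, 1, 0)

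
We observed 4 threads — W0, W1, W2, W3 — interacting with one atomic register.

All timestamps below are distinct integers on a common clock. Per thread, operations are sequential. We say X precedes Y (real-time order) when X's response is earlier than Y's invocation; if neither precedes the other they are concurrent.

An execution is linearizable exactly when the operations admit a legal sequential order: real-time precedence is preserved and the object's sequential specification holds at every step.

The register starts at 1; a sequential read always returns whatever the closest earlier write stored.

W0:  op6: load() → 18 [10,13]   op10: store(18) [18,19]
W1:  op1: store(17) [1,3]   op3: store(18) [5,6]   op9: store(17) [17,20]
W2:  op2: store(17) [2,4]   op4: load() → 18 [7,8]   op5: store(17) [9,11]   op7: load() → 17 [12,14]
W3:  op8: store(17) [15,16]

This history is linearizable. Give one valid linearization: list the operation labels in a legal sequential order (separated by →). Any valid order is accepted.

op1 → op2 → op3 → op4 → op6 → op5 → op7 → op8 → op9 → op10

after step 1 (op1 store(17)): value 17
after step 2 (op2 store(17)): value 17
after step 3 (op3 store(18)): value 18
after step 4 (op4 load() → 18): value 18
after step 5 (op6 load() → 18): value 18
after step 6 (op5 store(17)): value 17
after step 7 (op7 load() → 17): value 17
after step 8 (op8 store(17)): value 17
after step 9 (op9 store(17)): value 17
after step 10 (op10 store(18)): value 18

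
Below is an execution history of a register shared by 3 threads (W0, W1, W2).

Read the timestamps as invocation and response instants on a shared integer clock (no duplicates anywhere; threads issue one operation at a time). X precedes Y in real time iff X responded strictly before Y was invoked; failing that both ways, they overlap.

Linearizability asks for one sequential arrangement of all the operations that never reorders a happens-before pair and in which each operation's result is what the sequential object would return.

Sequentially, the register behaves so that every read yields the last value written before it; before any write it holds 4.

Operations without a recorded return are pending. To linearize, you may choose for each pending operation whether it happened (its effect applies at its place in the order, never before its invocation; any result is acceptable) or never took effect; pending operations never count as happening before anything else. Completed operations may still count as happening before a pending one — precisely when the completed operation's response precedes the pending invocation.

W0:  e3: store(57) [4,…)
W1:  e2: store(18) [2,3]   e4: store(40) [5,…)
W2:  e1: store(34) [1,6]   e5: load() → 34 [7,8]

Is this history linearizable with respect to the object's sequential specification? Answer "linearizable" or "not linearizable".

witness order: e2, e1, e5
after step 1 (e2 store(18)): value 18
after step 2 (e1 store(34)): value 34
after step 3 (e5 load() → 34): value 34

linearizable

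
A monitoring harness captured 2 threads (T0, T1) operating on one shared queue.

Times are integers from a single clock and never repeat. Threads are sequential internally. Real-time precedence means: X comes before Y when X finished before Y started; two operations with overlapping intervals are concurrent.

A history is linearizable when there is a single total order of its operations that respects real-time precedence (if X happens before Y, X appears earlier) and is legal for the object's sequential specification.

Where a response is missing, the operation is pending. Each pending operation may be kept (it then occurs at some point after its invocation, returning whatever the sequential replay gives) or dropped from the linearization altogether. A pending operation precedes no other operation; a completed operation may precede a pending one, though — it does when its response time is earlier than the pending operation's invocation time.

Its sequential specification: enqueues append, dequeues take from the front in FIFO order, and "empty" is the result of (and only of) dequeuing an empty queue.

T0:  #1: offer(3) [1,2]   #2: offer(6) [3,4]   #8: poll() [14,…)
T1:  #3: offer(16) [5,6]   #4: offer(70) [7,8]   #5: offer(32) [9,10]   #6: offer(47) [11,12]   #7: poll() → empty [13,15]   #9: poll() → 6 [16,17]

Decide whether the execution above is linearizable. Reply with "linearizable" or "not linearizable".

events 1..14 are fine; event 15 — the response of #7 at time 15 — makes the prefix non-linearizable
exactly one order of the 7 completed ops respects real time; the queue replay fails
no escape via the 1 pending operation (#8): every completion choice fails
e.g. #1, #2, #3, #4, #5, #6, #7 (pending dropped): illegal at step 7, since #7 poll() → empty cannot apply there

not linearizable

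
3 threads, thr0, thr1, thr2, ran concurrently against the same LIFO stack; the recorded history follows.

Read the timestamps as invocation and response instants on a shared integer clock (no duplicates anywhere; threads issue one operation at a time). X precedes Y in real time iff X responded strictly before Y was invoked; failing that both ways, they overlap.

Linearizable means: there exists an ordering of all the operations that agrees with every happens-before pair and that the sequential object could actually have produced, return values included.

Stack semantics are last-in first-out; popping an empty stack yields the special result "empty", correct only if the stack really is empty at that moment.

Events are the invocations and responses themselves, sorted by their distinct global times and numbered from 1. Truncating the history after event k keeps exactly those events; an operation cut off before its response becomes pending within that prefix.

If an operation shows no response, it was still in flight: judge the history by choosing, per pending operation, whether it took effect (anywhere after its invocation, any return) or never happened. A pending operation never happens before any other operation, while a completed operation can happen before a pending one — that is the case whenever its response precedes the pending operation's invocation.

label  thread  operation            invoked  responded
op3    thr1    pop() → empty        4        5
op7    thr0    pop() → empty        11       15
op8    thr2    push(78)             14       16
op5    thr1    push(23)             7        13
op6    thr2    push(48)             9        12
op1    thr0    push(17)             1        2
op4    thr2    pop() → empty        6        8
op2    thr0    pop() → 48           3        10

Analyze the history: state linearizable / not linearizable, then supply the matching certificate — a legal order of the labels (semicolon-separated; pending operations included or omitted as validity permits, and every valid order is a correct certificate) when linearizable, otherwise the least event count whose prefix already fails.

already the first 10 events (up to op2's response at time 10) admit no linearization; the first 9 still do
4 completed operations, 3 real-time-consistent orders — every LIFO stack replay fails
include/drop combinations of the 2 pending operations (op5, op6) were all tried; none helps
take op1, op2, op3, op4 (pending dropped): step 2 already fails, because op2 pop() → 48 cannot occur there
take op1, op3, op2, op4 (pending dropped): step 2 already fails, because op3 pop() → empty cannot occur there

not linearizable — minimal violating prefix: 10 events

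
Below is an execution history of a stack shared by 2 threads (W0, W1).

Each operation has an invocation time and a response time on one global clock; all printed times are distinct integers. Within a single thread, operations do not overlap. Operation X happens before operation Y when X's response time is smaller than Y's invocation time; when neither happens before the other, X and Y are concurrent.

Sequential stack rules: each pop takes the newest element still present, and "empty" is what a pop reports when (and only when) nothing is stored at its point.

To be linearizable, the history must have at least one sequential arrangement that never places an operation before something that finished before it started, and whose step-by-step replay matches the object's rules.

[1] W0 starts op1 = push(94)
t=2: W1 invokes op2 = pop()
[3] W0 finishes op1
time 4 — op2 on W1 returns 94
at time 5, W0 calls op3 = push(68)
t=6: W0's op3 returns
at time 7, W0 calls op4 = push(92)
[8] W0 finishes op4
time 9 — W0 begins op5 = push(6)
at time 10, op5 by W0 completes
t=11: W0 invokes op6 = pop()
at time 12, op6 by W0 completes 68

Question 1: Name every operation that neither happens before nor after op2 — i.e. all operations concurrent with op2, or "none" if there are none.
op2 runs from 2 to 4; window-overlapping ops are concurrent
op1 [1,3]: concurrent
op3 [5,6]: after
op4 [7,8]: after
op5 [9,10]: after
op6 [11,12]: after

op1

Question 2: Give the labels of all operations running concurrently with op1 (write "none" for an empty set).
concurrent with op1 ([1,3]): every op whose interval crosses 1..3
op2 [2,4]: concurrent
op3 [5,6]: after
op4 [7,8]: after
op5 [9,10]: after
op6 [11,12]: after

op2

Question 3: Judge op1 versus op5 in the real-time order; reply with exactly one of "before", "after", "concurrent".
op1 spans [1,3], op5 spans [9,10]
resp(op1)=3 < inv(op5)=9

before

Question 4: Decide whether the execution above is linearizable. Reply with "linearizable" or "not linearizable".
already the first 12 events (up to op6's response at time 12) admit no linearization; the first 11 still do
6 completed operations, 2 real-time-consistent orders — every stack replay fails
sample order op1, op2, op3, op4, op5, op6 stalls at step 6 — op6 pop() → 68 has no legal effect
sample order op2, op1, op3, op4, op5, op6 stalls at step 1 — op2 pop() → 94 has no legal effect

not linearizable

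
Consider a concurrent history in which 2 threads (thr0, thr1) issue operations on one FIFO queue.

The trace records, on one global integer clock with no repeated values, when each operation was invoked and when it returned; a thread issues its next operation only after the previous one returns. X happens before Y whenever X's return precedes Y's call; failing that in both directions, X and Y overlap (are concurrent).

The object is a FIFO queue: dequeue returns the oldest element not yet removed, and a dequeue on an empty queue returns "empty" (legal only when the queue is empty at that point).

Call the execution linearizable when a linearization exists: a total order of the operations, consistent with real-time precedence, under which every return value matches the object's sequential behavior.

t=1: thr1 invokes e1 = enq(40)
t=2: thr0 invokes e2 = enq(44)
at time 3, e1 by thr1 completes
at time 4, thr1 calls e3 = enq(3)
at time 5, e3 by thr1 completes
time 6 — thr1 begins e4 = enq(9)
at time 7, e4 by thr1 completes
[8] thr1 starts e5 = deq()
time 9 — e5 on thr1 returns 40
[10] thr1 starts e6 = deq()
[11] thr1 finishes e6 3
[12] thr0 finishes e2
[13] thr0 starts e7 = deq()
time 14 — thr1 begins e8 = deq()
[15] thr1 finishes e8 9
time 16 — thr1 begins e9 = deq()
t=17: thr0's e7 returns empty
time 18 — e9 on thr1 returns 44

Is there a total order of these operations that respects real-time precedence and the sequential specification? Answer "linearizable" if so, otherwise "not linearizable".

linearizable

a witness: e1, e3, e4, e2, e5, e6, e8, e9, e7
step 1: e1 enq(40) — queue <40>
step 2: e3 enq(3) — queue <40,3>
step 3: e4 enq(9) — queue <40,3,9>
step 4: e2 enq(44) — queue <40,3,9,44>
step 5: e5 deq() → 40 — queue <3,9,44>
step 6: e6 deq() → 3 — queue <9,44>
step 7: e8 deq() → 9 — queue <44>
step 8: e9 deq() → 44 — queue <>
step 9: e7 deq() → empty — queue <>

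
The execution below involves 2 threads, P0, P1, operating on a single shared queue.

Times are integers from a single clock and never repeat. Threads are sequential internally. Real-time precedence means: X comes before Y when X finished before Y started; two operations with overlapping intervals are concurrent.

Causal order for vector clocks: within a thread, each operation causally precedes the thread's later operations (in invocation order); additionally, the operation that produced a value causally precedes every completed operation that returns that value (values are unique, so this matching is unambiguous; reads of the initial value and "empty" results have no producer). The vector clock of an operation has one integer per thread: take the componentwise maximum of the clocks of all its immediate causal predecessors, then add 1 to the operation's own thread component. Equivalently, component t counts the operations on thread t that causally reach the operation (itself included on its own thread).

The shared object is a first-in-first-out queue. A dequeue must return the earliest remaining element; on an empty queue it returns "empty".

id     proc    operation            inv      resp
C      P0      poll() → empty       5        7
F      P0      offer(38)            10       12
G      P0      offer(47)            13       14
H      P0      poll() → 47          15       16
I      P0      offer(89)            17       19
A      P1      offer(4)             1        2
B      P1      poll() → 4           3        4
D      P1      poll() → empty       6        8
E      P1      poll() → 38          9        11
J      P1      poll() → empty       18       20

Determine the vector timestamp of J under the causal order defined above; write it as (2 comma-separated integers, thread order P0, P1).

A (invocation 1): nothing precedes it; P1's component alone gives (0, 1)
C (invocation 5): nothing precedes it; P0's component alone gives (1, 0)
B, invoked 3, takes VC(A)=(0, 1) under max, adds 1 for P1 → (0, 2)
F, invoked 10, takes VC(C)=(1, 0) under max, adds 1 for P0 → (2, 0)
D, invoked 6, takes VC(B)=(0, 2) under max, adds 1 for P1 → (0, 3)
G, invoked 13, takes VC(F)=(2, 0) under max, adds 1 for P0 → (3, 0)
H, invoked 15, takes VC(G)=(3, 0) under max, adds 1 for P0 → (4, 0)
I, invoked 17, takes VC(H)=(4, 0) under max, adds 1 for P0 → (5, 0)
E, invoked 9, takes VC(D)=(0, 3), VC(F)=(2, 0) under max, adds 1 for P1 → (2, 4)
J, invoked 18, takes VC(E)=(2, 4) under max, adds 1 for P1 → (2, 5)
target: VC(J) = (2, 5)

(2, 5)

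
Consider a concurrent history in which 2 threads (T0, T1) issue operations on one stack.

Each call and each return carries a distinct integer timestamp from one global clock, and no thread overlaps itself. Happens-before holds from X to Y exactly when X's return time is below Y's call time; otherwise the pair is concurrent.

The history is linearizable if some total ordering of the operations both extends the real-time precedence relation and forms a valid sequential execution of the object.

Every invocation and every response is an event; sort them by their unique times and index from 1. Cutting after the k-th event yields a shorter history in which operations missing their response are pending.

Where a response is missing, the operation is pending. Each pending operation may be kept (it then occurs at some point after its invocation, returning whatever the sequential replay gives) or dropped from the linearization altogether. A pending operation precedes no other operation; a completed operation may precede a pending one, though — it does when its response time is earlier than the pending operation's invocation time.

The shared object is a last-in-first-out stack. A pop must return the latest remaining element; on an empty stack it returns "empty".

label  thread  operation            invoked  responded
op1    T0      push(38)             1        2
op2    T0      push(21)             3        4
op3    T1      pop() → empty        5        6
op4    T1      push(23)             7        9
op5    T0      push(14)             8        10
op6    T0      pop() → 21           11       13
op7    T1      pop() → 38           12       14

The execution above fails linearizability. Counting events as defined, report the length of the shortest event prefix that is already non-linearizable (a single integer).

events 1..5 are linearizable, e.g. via op1, op2:
step 1: op1 push(38) — stack <38>
step 2: op2 push(21) — stack <38,21>
at event 6 (op3's time-6 response) nothing linearizes any more
sample order op1, op2, op3 stalls at step 3 — op3 pop() → empty has no legal effect

6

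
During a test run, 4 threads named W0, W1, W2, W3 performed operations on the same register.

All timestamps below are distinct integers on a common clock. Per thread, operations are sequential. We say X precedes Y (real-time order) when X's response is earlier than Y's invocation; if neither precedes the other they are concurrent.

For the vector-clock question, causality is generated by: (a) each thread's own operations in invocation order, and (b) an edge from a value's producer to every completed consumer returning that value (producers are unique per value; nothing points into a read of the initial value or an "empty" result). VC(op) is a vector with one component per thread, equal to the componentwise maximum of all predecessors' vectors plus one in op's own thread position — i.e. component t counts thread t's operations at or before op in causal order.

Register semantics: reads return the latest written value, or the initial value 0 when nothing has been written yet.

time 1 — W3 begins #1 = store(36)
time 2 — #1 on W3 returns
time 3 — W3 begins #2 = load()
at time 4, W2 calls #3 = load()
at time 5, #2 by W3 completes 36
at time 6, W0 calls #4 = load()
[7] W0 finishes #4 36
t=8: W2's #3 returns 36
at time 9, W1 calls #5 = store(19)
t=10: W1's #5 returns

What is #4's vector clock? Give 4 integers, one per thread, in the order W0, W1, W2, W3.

(1, 0, 0, 1)

VC(#1, invoked at 1): no causal predecessors; +1 on W3 → (0, 0, 0, 1)
VC(#5, invoked at 9): no causal predecessors; +1 on W1 → (0, 1, 0, 0)
merge at #2 (invoked 3): VC(#1)=(0, 0, 0, 1), own-thread bump on W3 → (0, 0, 0, 2)
merge at #3 (invoked 4): VC(#1)=(0, 0, 0, 1), own-thread bump on W2 → (0, 0, 1, 1)
merge at #4 (invoked 6): VC(#1)=(0, 0, 0, 1), own-thread bump on W0 → (1, 0, 0, 1)
target: VC(#4) = (1, 0, 0, 1)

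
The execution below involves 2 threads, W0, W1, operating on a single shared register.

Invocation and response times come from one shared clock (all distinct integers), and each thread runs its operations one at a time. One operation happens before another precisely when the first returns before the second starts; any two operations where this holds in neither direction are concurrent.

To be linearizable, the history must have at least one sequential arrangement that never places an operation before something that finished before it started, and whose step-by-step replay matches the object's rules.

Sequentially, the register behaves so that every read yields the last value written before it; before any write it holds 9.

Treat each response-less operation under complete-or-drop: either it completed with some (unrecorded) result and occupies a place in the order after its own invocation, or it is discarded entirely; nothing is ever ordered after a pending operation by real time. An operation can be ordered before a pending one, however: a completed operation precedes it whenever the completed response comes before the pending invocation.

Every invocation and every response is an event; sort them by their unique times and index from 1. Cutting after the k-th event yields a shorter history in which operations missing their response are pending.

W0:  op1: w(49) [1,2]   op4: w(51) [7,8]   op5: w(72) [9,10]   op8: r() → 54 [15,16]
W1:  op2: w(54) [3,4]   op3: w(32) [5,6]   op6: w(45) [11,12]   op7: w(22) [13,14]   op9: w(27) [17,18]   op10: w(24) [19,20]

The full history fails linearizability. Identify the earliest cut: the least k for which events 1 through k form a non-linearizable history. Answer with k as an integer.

16

events 1..15 are still linearizable — one witness is op1, op2, op3, op4, op5, op6, op7:
step 1: op1 w(49) — value 49
step 2: op2 w(54) — value 54
step 3: op3 w(32) — value 32
step 4: op4 w(51) — value 51
step 5: op5 w(72) — value 72
step 6: op6 w(45) — value 45
step 7: op7 w(22) — value 22
event 16 — op8's response, time 16 — after it, nothing linearizes
take op1, op2, op3, op4, op5, op6, op7, op8: step 8 already fails, because op8 r() → 54 cannot occur there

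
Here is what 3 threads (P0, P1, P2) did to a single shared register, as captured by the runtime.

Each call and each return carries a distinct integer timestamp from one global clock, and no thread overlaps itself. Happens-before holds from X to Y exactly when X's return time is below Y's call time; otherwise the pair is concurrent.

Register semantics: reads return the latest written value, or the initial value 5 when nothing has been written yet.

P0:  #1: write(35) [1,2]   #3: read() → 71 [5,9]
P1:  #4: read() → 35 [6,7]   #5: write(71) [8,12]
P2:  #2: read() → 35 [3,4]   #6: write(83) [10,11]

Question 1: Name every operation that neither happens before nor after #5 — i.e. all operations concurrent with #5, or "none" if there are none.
#5 spans [8,12]; an op avoiding the whole window 8..12 is ordered, any other is concurrent
#1 [1,2]: before
#2 [3,4]: before
#3 [5,9]: concurrent
#4 [6,7]: before
#6 [10,11]: concurrent

#3, #6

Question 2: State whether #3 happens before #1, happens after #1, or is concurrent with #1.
#3 spans [5,9], #1 spans [1,2]
resp(#1)=2 < inv(#3)=5

after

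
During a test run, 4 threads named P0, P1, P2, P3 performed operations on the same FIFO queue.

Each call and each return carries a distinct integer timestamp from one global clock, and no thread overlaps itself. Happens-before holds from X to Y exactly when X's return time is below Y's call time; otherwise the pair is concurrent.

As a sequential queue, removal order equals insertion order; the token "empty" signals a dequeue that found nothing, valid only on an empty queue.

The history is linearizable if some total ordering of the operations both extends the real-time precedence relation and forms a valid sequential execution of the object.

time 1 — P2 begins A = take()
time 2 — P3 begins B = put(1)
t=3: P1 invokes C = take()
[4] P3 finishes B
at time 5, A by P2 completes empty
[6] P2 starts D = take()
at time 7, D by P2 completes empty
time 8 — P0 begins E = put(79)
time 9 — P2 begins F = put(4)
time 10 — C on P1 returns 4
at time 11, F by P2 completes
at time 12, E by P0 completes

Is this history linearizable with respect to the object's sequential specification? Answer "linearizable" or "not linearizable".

cut after 9 events: linearizable; cut after 10 events (C responds, time 10): not linearizable
4 completed operations, 8 real-time-consistent orders — every FIFO queue replay fails
include/drop combinations of the 2 pending operations (E, F) were all tried; none helps
sample order A, B, C, D (pending dropped) stalls at step 3 — C take() → 4 has no legal effect
sample order A, B, D, C (pending dropped) stalls at step 3 — D take() → empty has no legal effect

not linearizable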